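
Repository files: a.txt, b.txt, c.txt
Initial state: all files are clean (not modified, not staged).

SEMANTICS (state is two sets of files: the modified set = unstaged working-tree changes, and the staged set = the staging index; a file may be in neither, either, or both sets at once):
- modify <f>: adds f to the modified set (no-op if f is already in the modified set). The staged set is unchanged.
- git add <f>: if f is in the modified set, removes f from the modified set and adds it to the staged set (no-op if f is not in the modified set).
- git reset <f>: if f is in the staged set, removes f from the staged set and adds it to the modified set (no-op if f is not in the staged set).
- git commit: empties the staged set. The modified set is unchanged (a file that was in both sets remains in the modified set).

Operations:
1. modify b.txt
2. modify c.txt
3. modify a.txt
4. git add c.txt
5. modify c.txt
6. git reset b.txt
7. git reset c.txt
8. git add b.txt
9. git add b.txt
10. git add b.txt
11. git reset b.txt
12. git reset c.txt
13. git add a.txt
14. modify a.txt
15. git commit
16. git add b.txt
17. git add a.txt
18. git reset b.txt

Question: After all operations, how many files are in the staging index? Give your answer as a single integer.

After op 1 (modify b.txt): modified={b.txt} staged={none}
After op 2 (modify c.txt): modified={b.txt, c.txt} staged={none}
After op 3 (modify a.txt): modified={a.txt, b.txt, c.txt} staged={none}
After op 4 (git add c.txt): modified={a.txt, b.txt} staged={c.txt}
After op 5 (modify c.txt): modified={a.txt, b.txt, c.txt} staged={c.txt}
After op 6 (git reset b.txt): modified={a.txt, b.txt, c.txt} staged={c.txt}
After op 7 (git reset c.txt): modified={a.txt, b.txt, c.txt} staged={none}
After op 8 (git add b.txt): modified={a.txt, c.txt} staged={b.txt}
After op 9 (git add b.txt): modified={a.txt, c.txt} staged={b.txt}
After op 10 (git add b.txt): modified={a.txt, c.txt} staged={b.txt}
After op 11 (git reset b.txt): modified={a.txt, b.txt, c.txt} staged={none}
After op 12 (git reset c.txt): modified={a.txt, b.txt, c.txt} staged={none}
After op 13 (git add a.txt): modified={b.txt, c.txt} staged={a.txt}
After op 14 (modify a.txt): modified={a.txt, b.txt, c.txt} staged={a.txt}
After op 15 (git commit): modified={a.txt, b.txt, c.txt} staged={none}
After op 16 (git add b.txt): modified={a.txt, c.txt} staged={b.txt}
After op 17 (git add a.txt): modified={c.txt} staged={a.txt, b.txt}
After op 18 (git reset b.txt): modified={b.txt, c.txt} staged={a.txt}
Final staged set: {a.txt} -> count=1

Answer: 1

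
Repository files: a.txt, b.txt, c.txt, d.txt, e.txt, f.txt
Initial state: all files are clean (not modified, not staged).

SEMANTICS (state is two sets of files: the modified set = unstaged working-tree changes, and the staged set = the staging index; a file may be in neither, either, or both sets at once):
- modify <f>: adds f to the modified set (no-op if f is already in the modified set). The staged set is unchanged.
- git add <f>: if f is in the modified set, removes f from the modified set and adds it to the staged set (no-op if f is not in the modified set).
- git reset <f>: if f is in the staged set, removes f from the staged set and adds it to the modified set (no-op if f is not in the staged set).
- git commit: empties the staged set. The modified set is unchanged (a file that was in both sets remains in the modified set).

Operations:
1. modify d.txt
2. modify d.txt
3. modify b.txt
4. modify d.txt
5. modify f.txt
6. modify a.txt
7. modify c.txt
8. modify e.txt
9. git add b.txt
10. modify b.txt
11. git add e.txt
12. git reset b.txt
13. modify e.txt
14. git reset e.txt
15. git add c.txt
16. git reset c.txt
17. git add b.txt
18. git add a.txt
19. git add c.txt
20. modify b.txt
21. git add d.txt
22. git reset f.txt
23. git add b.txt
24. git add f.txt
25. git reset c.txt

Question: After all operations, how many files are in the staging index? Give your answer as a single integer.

After op 1 (modify d.txt): modified={d.txt} staged={none}
After op 2 (modify d.txt): modified={d.txt} staged={none}
After op 3 (modify b.txt): modified={b.txt, d.txt} staged={none}
After op 4 (modify d.txt): modified={b.txt, d.txt} staged={none}
After op 5 (modify f.txt): modified={b.txt, d.txt, f.txt} staged={none}
After op 6 (modify a.txt): modified={a.txt, b.txt, d.txt, f.txt} staged={none}
After op 7 (modify c.txt): modified={a.txt, b.txt, c.txt, d.txt, f.txt} staged={none}
After op 8 (modify e.txt): modified={a.txt, b.txt, c.txt, d.txt, e.txt, f.txt} staged={none}
After op 9 (git add b.txt): modified={a.txt, c.txt, d.txt, e.txt, f.txt} staged={b.txt}
After op 10 (modify b.txt): modified={a.txt, b.txt, c.txt, d.txt, e.txt, f.txt} staged={b.txt}
After op 11 (git add e.txt): modified={a.txt, b.txt, c.txt, d.txt, f.txt} staged={b.txt, e.txt}
After op 12 (git reset b.txt): modified={a.txt, b.txt, c.txt, d.txt, f.txt} staged={e.txt}
After op 13 (modify e.txt): modified={a.txt, b.txt, c.txt, d.txt, e.txt, f.txt} staged={e.txt}
After op 14 (git reset e.txt): modified={a.txt, b.txt, c.txt, d.txt, e.txt, f.txt} staged={none}
After op 15 (git add c.txt): modified={a.txt, b.txt, d.txt, e.txt, f.txt} staged={c.txt}
After op 16 (git reset c.txt): modified={a.txt, b.txt, c.txt, d.txt, e.txt, f.txt} staged={none}
After op 17 (git add b.txt): modified={a.txt, c.txt, d.txt, e.txt, f.txt} staged={b.txt}
After op 18 (git add a.txt): modified={c.txt, d.txt, e.txt, f.txt} staged={a.txt, b.txt}
After op 19 (git add c.txt): modified={d.txt, e.txt, f.txt} staged={a.txt, b.txt, c.txt}
After op 20 (modify b.txt): modified={b.txt, d.txt, e.txt, f.txt} staged={a.txt, b.txt, c.txt}
After op 21 (git add d.txt): modified={b.txt, e.txt, f.txt} staged={a.txt, b.txt, c.txt, d.txt}
After op 22 (git reset f.txt): modified={b.txt, e.txt, f.txt} staged={a.txt, b.txt, c.txt, d.txt}
After op 23 (git add b.txt): modified={e.txt, f.txt} staged={a.txt, b.txt, c.txt, d.txt}
After op 24 (git add f.txt): modified={e.txt} staged={a.txt, b.txt, c.txt, d.txt, f.txt}
After op 25 (git reset c.txt): modified={c.txt, e.txt} staged={a.txt, b.txt, d.txt, f.txt}
Final staged set: {a.txt, b.txt, d.txt, f.txt} -> count=4

Answer: 4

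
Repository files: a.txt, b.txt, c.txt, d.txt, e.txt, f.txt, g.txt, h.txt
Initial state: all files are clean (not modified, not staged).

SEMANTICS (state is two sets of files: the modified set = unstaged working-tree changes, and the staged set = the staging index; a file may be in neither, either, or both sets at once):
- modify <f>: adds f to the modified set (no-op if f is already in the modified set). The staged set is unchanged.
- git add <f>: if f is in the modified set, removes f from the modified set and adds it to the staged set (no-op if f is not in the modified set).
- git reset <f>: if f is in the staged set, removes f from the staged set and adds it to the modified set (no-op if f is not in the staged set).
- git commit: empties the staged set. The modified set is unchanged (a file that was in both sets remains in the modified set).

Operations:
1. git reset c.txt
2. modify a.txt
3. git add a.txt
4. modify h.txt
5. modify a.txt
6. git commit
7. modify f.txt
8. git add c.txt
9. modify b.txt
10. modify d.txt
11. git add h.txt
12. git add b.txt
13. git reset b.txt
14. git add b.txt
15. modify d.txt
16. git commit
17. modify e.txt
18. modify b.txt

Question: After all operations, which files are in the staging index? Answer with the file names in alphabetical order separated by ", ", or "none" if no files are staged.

Answer: none

Derivation:
After op 1 (git reset c.txt): modified={none} staged={none}
After op 2 (modify a.txt): modified={a.txt} staged={none}
After op 3 (git add a.txt): modified={none} staged={a.txt}
After op 4 (modify h.txt): modified={h.txt} staged={a.txt}
After op 5 (modify a.txt): modified={a.txt, h.txt} staged={a.txt}
After op 6 (git commit): modified={a.txt, h.txt} staged={none}
After op 7 (modify f.txt): modified={a.txt, f.txt, h.txt} staged={none}
After op 8 (git add c.txt): modified={a.txt, f.txt, h.txt} staged={none}
After op 9 (modify b.txt): modified={a.txt, b.txt, f.txt, h.txt} staged={none}
After op 10 (modify d.txt): modified={a.txt, b.txt, d.txt, f.txt, h.txt} staged={none}
After op 11 (git add h.txt): modified={a.txt, b.txt, d.txt, f.txt} staged={h.txt}
After op 12 (git add b.txt): modified={a.txt, d.txt, f.txt} staged={b.txt, h.txt}
After op 13 (git reset b.txt): modified={a.txt, b.txt, d.txt, f.txt} staged={h.txt}
After op 14 (git add b.txt): modified={a.txt, d.txt, f.txt} staged={b.txt, h.txt}
After op 15 (modify d.txt): modified={a.txt, d.txt, f.txt} staged={b.txt, h.txt}
After op 16 (git commit): modified={a.txt, d.txt, f.txt} staged={none}
After op 17 (modify e.txt): modified={a.txt, d.txt, e.txt, f.txt} staged={none}
After op 18 (modify b.txt): modified={a.txt, b.txt, d.txt, e.txt, f.txt} staged={none}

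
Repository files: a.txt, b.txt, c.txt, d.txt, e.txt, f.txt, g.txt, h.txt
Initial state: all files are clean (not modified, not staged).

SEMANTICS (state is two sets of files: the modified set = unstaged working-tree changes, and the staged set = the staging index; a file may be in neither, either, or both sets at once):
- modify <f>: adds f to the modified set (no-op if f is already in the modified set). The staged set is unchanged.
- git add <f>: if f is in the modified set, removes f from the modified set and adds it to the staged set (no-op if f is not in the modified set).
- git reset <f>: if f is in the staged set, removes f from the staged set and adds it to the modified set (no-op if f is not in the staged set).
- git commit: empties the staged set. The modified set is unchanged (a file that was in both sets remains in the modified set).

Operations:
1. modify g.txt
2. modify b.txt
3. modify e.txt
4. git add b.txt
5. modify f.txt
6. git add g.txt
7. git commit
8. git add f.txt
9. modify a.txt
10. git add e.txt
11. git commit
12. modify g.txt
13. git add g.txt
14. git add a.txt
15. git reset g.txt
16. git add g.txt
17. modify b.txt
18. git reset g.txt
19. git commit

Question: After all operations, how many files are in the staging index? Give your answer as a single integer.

Answer: 0

Derivation:
After op 1 (modify g.txt): modified={g.txt} staged={none}
After op 2 (modify b.txt): modified={b.txt, g.txt} staged={none}
After op 3 (modify e.txt): modified={b.txt, e.txt, g.txt} staged={none}
After op 4 (git add b.txt): modified={e.txt, g.txt} staged={b.txt}
After op 5 (modify f.txt): modified={e.txt, f.txt, g.txt} staged={b.txt}
After op 6 (git add g.txt): modified={e.txt, f.txt} staged={b.txt, g.txt}
After op 7 (git commit): modified={e.txt, f.txt} staged={none}
After op 8 (git add f.txt): modified={e.txt} staged={f.txt}
After op 9 (modify a.txt): modified={a.txt, e.txt} staged={f.txt}
After op 10 (git add e.txt): modified={a.txt} staged={e.txt, f.txt}
After op 11 (git commit): modified={a.txt} staged={none}
After op 12 (modify g.txt): modified={a.txt, g.txt} staged={none}
After op 13 (git add g.txt): modified={a.txt} staged={g.txt}
After op 14 (git add a.txt): modified={none} staged={a.txt, g.txt}
After op 15 (git reset g.txt): modified={g.txt} staged={a.txt}
After op 16 (git add g.txt): modified={none} staged={a.txt, g.txt}
After op 17 (modify b.txt): modified={b.txt} staged={a.txt, g.txt}
After op 18 (git reset g.txt): modified={b.txt, g.txt} staged={a.txt}
After op 19 (git commit): modified={b.txt, g.txt} staged={none}
Final staged set: {none} -> count=0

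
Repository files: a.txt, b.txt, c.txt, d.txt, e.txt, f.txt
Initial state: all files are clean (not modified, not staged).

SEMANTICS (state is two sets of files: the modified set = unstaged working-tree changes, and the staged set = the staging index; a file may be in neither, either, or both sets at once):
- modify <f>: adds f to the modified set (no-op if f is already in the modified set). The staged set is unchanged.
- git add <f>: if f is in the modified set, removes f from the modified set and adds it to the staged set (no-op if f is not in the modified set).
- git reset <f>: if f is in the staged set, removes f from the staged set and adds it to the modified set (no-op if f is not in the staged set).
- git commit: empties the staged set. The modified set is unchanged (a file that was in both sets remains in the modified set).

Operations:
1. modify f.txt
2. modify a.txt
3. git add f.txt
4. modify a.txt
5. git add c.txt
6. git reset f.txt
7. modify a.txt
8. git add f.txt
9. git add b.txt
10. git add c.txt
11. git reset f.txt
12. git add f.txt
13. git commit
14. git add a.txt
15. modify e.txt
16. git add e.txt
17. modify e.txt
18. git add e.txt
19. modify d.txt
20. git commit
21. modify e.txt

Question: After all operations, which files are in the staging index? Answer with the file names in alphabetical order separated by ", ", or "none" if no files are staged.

After op 1 (modify f.txt): modified={f.txt} staged={none}
After op 2 (modify a.txt): modified={a.txt, f.txt} staged={none}
After op 3 (git add f.txt): modified={a.txt} staged={f.txt}
After op 4 (modify a.txt): modified={a.txt} staged={f.txt}
After op 5 (git add c.txt): modified={a.txt} staged={f.txt}
After op 6 (git reset f.txt): modified={a.txt, f.txt} staged={none}
After op 7 (modify a.txt): modified={a.txt, f.txt} staged={none}
After op 8 (git add f.txt): modified={a.txt} staged={f.txt}
After op 9 (git add b.txt): modified={a.txt} staged={f.txt}
After op 10 (git add c.txt): modified={a.txt} staged={f.txt}
After op 11 (git reset f.txt): modified={a.txt, f.txt} staged={none}
After op 12 (git add f.txt): modified={a.txt} staged={f.txt}
After op 13 (git commit): modified={a.txt} staged={none}
After op 14 (git add a.txt): modified={none} staged={a.txt}
After op 15 (modify e.txt): modified={e.txt} staged={a.txt}
After op 16 (git add e.txt): modified={none} staged={a.txt, e.txt}
After op 17 (modify e.txt): modified={e.txt} staged={a.txt, e.txt}
After op 18 (git add e.txt): modified={none} staged={a.txt, e.txt}
After op 19 (modify d.txt): modified={d.txt} staged={a.txt, e.txt}
After op 20 (git commit): modified={d.txt} staged={none}
After op 21 (modify e.txt): modified={d.txt, e.txt} staged={none}

Answer: none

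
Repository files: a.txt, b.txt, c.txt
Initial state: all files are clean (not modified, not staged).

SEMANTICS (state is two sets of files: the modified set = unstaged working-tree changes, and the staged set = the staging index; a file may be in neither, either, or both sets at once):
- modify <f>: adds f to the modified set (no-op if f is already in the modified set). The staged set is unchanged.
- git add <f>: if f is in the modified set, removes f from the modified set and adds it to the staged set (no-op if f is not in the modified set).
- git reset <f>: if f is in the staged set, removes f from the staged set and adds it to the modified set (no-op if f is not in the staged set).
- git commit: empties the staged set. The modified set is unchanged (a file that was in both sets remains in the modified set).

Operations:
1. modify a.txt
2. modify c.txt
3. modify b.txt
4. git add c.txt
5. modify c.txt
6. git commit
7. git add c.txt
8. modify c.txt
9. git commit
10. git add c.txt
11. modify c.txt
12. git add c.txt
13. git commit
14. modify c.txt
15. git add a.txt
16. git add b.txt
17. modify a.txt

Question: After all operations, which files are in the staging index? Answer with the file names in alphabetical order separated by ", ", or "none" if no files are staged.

After op 1 (modify a.txt): modified={a.txt} staged={none}
After op 2 (modify c.txt): modified={a.txt, c.txt} staged={none}
After op 3 (modify b.txt): modified={a.txt, b.txt, c.txt} staged={none}
After op 4 (git add c.txt): modified={a.txt, b.txt} staged={c.txt}
After op 5 (modify c.txt): modified={a.txt, b.txt, c.txt} staged={c.txt}
After op 6 (git commit): modified={a.txt, b.txt, c.txt} staged={none}
After op 7 (git add c.txt): modified={a.txt, b.txt} staged={c.txt}
After op 8 (modify c.txt): modified={a.txt, b.txt, c.txt} staged={c.txt}
After op 9 (git commit): modified={a.txt, b.txt, c.txt} staged={none}
After op 10 (git add c.txt): modified={a.txt, b.txt} staged={c.txt}
After op 11 (modify c.txt): modified={a.txt, b.txt, c.txt} staged={c.txt}
After op 12 (git add c.txt): modified={a.txt, b.txt} staged={c.txt}
After op 13 (git commit): modified={a.txt, b.txt} staged={none}
After op 14 (modify c.txt): modified={a.txt, b.txt, c.txt} staged={none}
After op 15 (git add a.txt): modified={b.txt, c.txt} staged={a.txt}
After op 16 (git add b.txt): modified={c.txt} staged={a.txt, b.txt}
After op 17 (modify a.txt): modified={a.txt, c.txt} staged={a.txt, b.txt}

Answer: a.txt, b.txt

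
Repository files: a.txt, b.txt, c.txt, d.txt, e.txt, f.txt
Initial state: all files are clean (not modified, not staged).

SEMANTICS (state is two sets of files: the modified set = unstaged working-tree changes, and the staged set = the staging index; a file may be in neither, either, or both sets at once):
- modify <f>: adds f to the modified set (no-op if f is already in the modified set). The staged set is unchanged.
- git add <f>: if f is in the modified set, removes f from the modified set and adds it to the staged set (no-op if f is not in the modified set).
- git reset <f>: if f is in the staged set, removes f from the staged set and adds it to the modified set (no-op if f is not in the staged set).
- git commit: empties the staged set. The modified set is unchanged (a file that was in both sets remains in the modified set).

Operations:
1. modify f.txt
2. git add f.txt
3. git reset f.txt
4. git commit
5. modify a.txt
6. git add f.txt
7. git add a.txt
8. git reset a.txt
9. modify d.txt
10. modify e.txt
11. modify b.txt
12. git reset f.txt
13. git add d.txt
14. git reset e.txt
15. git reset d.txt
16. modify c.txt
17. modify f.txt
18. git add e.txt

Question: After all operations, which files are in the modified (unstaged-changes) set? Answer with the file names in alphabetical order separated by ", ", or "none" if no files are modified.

After op 1 (modify f.txt): modified={f.txt} staged={none}
After op 2 (git add f.txt): modified={none} staged={f.txt}
After op 3 (git reset f.txt): modified={f.txt} staged={none}
After op 4 (git commit): modified={f.txt} staged={none}
After op 5 (modify a.txt): modified={a.txt, f.txt} staged={none}
After op 6 (git add f.txt): modified={a.txt} staged={f.txt}
After op 7 (git add a.txt): modified={none} staged={a.txt, f.txt}
After op 8 (git reset a.txt): modified={a.txt} staged={f.txt}
After op 9 (modify d.txt): modified={a.txt, d.txt} staged={f.txt}
After op 10 (modify e.txt): modified={a.txt, d.txt, e.txt} staged={f.txt}
After op 11 (modify b.txt): modified={a.txt, b.txt, d.txt, e.txt} staged={f.txt}
After op 12 (git reset f.txt): modified={a.txt, b.txt, d.txt, e.txt, f.txt} staged={none}
After op 13 (git add d.txt): modified={a.txt, b.txt, e.txt, f.txt} staged={d.txt}
After op 14 (git reset e.txt): modified={a.txt, b.txt, e.txt, f.txt} staged={d.txt}
After op 15 (git reset d.txt): modified={a.txt, b.txt, d.txt, e.txt, f.txt} staged={none}
After op 16 (modify c.txt): modified={a.txt, b.txt, c.txt, d.txt, e.txt, f.txt} staged={none}
After op 17 (modify f.txt): modified={a.txt, b.txt, c.txt, d.txt, e.txt, f.txt} staged={none}
After op 18 (git add e.txt): modified={a.txt, b.txt, c.txt, d.txt, f.txt} staged={e.txt}

Answer: a.txt, b.txt, c.txt, d.txt, f.txt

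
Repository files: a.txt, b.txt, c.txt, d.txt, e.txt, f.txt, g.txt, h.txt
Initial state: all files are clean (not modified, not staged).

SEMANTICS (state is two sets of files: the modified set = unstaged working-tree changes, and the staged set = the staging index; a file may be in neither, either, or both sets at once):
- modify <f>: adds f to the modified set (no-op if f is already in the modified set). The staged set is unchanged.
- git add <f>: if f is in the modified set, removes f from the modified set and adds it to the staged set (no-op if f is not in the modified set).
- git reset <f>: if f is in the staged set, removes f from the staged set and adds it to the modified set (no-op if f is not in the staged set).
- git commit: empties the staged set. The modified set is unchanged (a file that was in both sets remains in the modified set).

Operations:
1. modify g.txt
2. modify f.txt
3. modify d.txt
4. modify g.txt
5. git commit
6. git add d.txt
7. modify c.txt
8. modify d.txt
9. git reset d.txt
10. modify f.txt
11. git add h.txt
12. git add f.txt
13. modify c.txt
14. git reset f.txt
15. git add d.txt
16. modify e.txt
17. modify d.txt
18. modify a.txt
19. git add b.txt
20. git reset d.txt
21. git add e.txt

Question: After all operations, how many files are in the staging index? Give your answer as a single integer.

Answer: 1

Derivation:
After op 1 (modify g.txt): modified={g.txt} staged={none}
After op 2 (modify f.txt): modified={f.txt, g.txt} staged={none}
After op 3 (modify d.txt): modified={d.txt, f.txt, g.txt} staged={none}
After op 4 (modify g.txt): modified={d.txt, f.txt, g.txt} staged={none}
After op 5 (git commit): modified={d.txt, f.txt, g.txt} staged={none}
After op 6 (git add d.txt): modified={f.txt, g.txt} staged={d.txt}
After op 7 (modify c.txt): modified={c.txt, f.txt, g.txt} staged={d.txt}
After op 8 (modify d.txt): modified={c.txt, d.txt, f.txt, g.txt} staged={d.txt}
After op 9 (git reset d.txt): modified={c.txt, d.txt, f.txt, g.txt} staged={none}
After op 10 (modify f.txt): modified={c.txt, d.txt, f.txt, g.txt} staged={none}
After op 11 (git add h.txt): modified={c.txt, d.txt, f.txt, g.txt} staged={none}
After op 12 (git add f.txt): modified={c.txt, d.txt, g.txt} staged={f.txt}
After op 13 (modify c.txt): modified={c.txt, d.txt, g.txt} staged={f.txt}
After op 14 (git reset f.txt): modified={c.txt, d.txt, f.txt, g.txt} staged={none}
After op 15 (git add d.txt): modified={c.txt, f.txt, g.txt} staged={d.txt}
After op 16 (modify e.txt): modified={c.txt, e.txt, f.txt, g.txt} staged={d.txt}
After op 17 (modify d.txt): modified={c.txt, d.txt, e.txt, f.txt, g.txt} staged={d.txt}
After op 18 (modify a.txt): modified={a.txt, c.txt, d.txt, e.txt, f.txt, g.txt} staged={d.txt}
After op 19 (git add b.txt): modified={a.txt, c.txt, d.txt, e.txt, f.txt, g.txt} staged={d.txt}
After op 20 (git reset d.txt): modified={a.txt, c.txt, d.txt, e.txt, f.txt, g.txt} staged={none}
After op 21 (git add e.txt): modified={a.txt, c.txt, d.txt, f.txt, g.txt} staged={e.txt}
Final staged set: {e.txt} -> count=1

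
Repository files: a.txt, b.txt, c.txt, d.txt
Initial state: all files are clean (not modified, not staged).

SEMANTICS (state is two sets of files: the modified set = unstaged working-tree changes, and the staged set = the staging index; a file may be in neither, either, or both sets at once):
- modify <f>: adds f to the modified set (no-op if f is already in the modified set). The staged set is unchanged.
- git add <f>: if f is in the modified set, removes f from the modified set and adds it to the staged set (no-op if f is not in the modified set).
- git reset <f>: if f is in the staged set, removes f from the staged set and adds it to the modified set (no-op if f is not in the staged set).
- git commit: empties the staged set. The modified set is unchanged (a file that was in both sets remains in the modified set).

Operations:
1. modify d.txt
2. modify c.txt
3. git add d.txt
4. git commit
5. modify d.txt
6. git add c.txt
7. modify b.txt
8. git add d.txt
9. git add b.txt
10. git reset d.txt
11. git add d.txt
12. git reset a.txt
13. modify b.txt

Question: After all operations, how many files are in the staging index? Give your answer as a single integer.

Answer: 3

Derivation:
After op 1 (modify d.txt): modified={d.txt} staged={none}
After op 2 (modify c.txt): modified={c.txt, d.txt} staged={none}
After op 3 (git add d.txt): modified={c.txt} staged={d.txt}
After op 4 (git commit): modified={c.txt} staged={none}
After op 5 (modify d.txt): modified={c.txt, d.txt} staged={none}
After op 6 (git add c.txt): modified={d.txt} staged={c.txt}
After op 7 (modify b.txt): modified={b.txt, d.txt} staged={c.txt}
After op 8 (git add d.txt): modified={b.txt} staged={c.txt, d.txt}
After op 9 (git add b.txt): modified={none} staged={b.txt, c.txt, d.txt}
After op 10 (git reset d.txt): modified={d.txt} staged={b.txt, c.txt}
After op 11 (git add d.txt): modified={none} staged={b.txt, c.txt, d.txt}
After op 12 (git reset a.txt): modified={none} staged={b.txt, c.txt, d.txt}
After op 13 (modify b.txt): modified={b.txt} staged={b.txt, c.txt, d.txt}
Final staged set: {b.txt, c.txt, d.txt} -> count=3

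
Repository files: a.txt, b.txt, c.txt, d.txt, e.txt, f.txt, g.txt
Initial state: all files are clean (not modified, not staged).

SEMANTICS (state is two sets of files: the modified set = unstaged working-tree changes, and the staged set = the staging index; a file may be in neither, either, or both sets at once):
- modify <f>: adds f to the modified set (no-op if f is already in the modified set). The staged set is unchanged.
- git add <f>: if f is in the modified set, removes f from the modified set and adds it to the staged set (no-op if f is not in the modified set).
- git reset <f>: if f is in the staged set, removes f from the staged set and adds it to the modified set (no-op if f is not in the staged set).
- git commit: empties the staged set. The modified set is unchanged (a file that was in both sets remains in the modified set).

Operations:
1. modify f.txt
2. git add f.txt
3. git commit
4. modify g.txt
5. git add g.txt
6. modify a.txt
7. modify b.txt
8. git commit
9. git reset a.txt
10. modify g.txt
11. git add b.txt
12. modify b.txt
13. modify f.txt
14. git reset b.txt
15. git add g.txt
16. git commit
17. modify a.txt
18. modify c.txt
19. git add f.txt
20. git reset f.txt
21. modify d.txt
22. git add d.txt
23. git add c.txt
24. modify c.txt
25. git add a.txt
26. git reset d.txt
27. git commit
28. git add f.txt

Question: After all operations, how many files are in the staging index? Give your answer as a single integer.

After op 1 (modify f.txt): modified={f.txt} staged={none}
After op 2 (git add f.txt): modified={none} staged={f.txt}
After op 3 (git commit): modified={none} staged={none}
After op 4 (modify g.txt): modified={g.txt} staged={none}
After op 5 (git add g.txt): modified={none} staged={g.txt}
After op 6 (modify a.txt): modified={a.txt} staged={g.txt}
After op 7 (modify b.txt): modified={a.txt, b.txt} staged={g.txt}
After op 8 (git commit): modified={a.txt, b.txt} staged={none}
After op 9 (git reset a.txt): modified={a.txt, b.txt} staged={none}
After op 10 (modify g.txt): modified={a.txt, b.txt, g.txt} staged={none}
After op 11 (git add b.txt): modified={a.txt, g.txt} staged={b.txt}
After op 12 (modify b.txt): modified={a.txt, b.txt, g.txt} staged={b.txt}
After op 13 (modify f.txt): modified={a.txt, b.txt, f.txt, g.txt} staged={b.txt}
After op 14 (git reset b.txt): modified={a.txt, b.txt, f.txt, g.txt} staged={none}
After op 15 (git add g.txt): modified={a.txt, b.txt, f.txt} staged={g.txt}
After op 16 (git commit): modified={a.txt, b.txt, f.txt} staged={none}
After op 17 (modify a.txt): modified={a.txt, b.txt, f.txt} staged={none}
After op 18 (modify c.txt): modified={a.txt, b.txt, c.txt, f.txt} staged={none}
After op 19 (git add f.txt): modified={a.txt, b.txt, c.txt} staged={f.txt}
After op 20 (git reset f.txt): modified={a.txt, b.txt, c.txt, f.txt} staged={none}
After op 21 (modify d.txt): modified={a.txt, b.txt, c.txt, d.txt, f.txt} staged={none}
After op 22 (git add d.txt): modified={a.txt, b.txt, c.txt, f.txt} staged={d.txt}
After op 23 (git add c.txt): modified={a.txt, b.txt, f.txt} staged={c.txt, d.txt}
After op 24 (modify c.txt): modified={a.txt, b.txt, c.txt, f.txt} staged={c.txt, d.txt}
After op 25 (git add a.txt): modified={b.txt, c.txt, f.txt} staged={a.txt, c.txt, d.txt}
After op 26 (git reset d.txt): modified={b.txt, c.txt, d.txt, f.txt} staged={a.txt, c.txt}
After op 27 (git commit): modified={b.txt, c.txt, d.txt, f.txt} staged={none}
After op 28 (git add f.txt): modified={b.txt, c.txt, d.txt} staged={f.txt}
Final staged set: {f.txt} -> count=1

Answer: 1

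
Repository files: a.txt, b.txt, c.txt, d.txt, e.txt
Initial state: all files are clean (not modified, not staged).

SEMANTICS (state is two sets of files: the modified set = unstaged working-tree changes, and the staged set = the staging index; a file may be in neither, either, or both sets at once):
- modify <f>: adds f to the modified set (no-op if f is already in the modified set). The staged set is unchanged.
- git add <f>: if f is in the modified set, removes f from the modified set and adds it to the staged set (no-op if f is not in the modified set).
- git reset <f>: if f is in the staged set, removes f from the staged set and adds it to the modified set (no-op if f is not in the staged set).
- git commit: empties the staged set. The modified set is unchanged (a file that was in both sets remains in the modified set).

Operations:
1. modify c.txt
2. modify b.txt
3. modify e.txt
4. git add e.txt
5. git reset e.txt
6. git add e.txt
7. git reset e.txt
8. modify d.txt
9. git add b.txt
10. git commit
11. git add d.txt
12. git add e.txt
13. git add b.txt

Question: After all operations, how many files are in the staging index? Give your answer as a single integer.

After op 1 (modify c.txt): modified={c.txt} staged={none}
After op 2 (modify b.txt): modified={b.txt, c.txt} staged={none}
After op 3 (modify e.txt): modified={b.txt, c.txt, e.txt} staged={none}
After op 4 (git add e.txt): modified={b.txt, c.txt} staged={e.txt}
After op 5 (git reset e.txt): modified={b.txt, c.txt, e.txt} staged={none}
After op 6 (git add e.txt): modified={b.txt, c.txt} staged={e.txt}
After op 7 (git reset e.txt): modified={b.txt, c.txt, e.txt} staged={none}
After op 8 (modify d.txt): modified={b.txt, c.txt, d.txt, e.txt} staged={none}
After op 9 (git add b.txt): modified={c.txt, d.txt, e.txt} staged={b.txt}
After op 10 (git commit): modified={c.txt, d.txt, e.txt} staged={none}
After op 11 (git add d.txt): modified={c.txt, e.txt} staged={d.txt}
After op 12 (git add e.txt): modified={c.txt} staged={d.txt, e.txt}
After op 13 (git add b.txt): modified={c.txt} staged={d.txt, e.txt}
Final staged set: {d.txt, e.txt} -> count=2

Answer: 2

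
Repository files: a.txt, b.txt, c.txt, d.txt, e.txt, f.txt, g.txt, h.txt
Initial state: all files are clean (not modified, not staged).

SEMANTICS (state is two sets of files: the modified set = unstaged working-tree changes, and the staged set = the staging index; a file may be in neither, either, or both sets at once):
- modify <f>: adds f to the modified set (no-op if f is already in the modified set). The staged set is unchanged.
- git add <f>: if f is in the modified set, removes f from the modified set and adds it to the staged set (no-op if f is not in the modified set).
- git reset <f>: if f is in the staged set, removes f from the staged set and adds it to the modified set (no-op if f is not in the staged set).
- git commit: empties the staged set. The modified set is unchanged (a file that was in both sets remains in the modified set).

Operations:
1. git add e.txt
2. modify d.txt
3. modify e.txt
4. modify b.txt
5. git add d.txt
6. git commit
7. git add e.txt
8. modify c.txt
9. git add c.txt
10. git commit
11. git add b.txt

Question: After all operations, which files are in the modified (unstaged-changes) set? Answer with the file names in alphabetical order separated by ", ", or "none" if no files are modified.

Answer: none

Derivation:
After op 1 (git add e.txt): modified={none} staged={none}
After op 2 (modify d.txt): modified={d.txt} staged={none}
After op 3 (modify e.txt): modified={d.txt, e.txt} staged={none}
After op 4 (modify b.txt): modified={b.txt, d.txt, e.txt} staged={none}
After op 5 (git add d.txt): modified={b.txt, e.txt} staged={d.txt}
After op 6 (git commit): modified={b.txt, e.txt} staged={none}
After op 7 (git add e.txt): modified={b.txt} staged={e.txt}
After op 8 (modify c.txt): modified={b.txt, c.txt} staged={e.txt}
After op 9 (git add c.txt): modified={b.txt} staged={c.txt, e.txt}
After op 10 (git commit): modified={b.txt} staged={none}
After op 11 (git add b.txt): modified={none} staged={b.txt}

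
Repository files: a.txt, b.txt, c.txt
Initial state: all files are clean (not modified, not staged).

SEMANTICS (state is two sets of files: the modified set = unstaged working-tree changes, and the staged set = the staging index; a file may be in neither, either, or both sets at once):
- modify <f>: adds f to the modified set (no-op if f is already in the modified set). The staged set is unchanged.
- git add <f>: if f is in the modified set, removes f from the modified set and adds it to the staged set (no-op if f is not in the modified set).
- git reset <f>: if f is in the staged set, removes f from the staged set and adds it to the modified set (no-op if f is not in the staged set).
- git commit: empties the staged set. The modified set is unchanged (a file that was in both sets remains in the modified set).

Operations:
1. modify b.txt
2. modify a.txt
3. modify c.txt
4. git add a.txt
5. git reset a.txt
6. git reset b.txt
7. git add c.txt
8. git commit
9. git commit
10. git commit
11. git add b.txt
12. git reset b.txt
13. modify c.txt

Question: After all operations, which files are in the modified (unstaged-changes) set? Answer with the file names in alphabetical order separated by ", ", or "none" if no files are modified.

Answer: a.txt, b.txt, c.txt

Derivation:
After op 1 (modify b.txt): modified={b.txt} staged={none}
After op 2 (modify a.txt): modified={a.txt, b.txt} staged={none}
After op 3 (modify c.txt): modified={a.txt, b.txt, c.txt} staged={none}
After op 4 (git add a.txt): modified={b.txt, c.txt} staged={a.txt}
After op 5 (git reset a.txt): modified={a.txt, b.txt, c.txt} staged={none}
After op 6 (git reset b.txt): modified={a.txt, b.txt, c.txt} staged={none}
After op 7 (git add c.txt): modified={a.txt, b.txt} staged={c.txt}
After op 8 (git commit): modified={a.txt, b.txt} staged={none}
After op 9 (git commit): modified={a.txt, b.txt} staged={none}
After op 10 (git commit): modified={a.txt, b.txt} staged={none}
After op 11 (git add b.txt): modified={a.txt} staged={b.txt}
After op 12 (git reset b.txt): modified={a.txt, b.txt} staged={none}
After op 13 (modify c.txt): modified={a.txt, b.txt, c.txt} staged={none}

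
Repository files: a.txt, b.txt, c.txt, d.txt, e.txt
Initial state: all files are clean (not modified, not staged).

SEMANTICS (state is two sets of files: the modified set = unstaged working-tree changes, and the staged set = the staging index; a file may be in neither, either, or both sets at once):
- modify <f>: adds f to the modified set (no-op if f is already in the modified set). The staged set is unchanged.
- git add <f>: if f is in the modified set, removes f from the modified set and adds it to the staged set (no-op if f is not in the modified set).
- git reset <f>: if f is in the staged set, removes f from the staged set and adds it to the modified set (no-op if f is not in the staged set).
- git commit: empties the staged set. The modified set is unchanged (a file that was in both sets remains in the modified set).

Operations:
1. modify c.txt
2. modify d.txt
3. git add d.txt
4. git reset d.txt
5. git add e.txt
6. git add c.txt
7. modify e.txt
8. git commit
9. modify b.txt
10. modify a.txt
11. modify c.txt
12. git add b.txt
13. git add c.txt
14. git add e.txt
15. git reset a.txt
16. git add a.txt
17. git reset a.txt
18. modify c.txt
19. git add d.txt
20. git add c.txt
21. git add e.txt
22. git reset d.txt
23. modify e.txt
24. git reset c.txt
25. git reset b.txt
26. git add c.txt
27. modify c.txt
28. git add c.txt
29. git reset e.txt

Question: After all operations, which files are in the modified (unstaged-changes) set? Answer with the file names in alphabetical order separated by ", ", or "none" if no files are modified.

Answer: a.txt, b.txt, d.txt, e.txt

Derivation:
After op 1 (modify c.txt): modified={c.txt} staged={none}
After op 2 (modify d.txt): modified={c.txt, d.txt} staged={none}
After op 3 (git add d.txt): modified={c.txt} staged={d.txt}
After op 4 (git reset d.txt): modified={c.txt, d.txt} staged={none}
After op 5 (git add e.txt): modified={c.txt, d.txt} staged={none}
After op 6 (git add c.txt): modified={d.txt} staged={c.txt}
After op 7 (modify e.txt): modified={d.txt, e.txt} staged={c.txt}
After op 8 (git commit): modified={d.txt, e.txt} staged={none}
After op 9 (modify b.txt): modified={b.txt, d.txt, e.txt} staged={none}
After op 10 (modify a.txt): modified={a.txt, b.txt, d.txt, e.txt} staged={none}
After op 11 (modify c.txt): modified={a.txt, b.txt, c.txt, d.txt, e.txt} staged={none}
After op 12 (git add b.txt): modified={a.txt, c.txt, d.txt, e.txt} staged={b.txt}
After op 13 (git add c.txt): modified={a.txt, d.txt, e.txt} staged={b.txt, c.txt}
After op 14 (git add e.txt): modified={a.txt, d.txt} staged={b.txt, c.txt, e.txt}
After op 15 (git reset a.txt): modified={a.txt, d.txt} staged={b.txt, c.txt, e.txt}
After op 16 (git add a.txt): modified={d.txt} staged={a.txt, b.txt, c.txt, e.txt}
After op 17 (git reset a.txt): modified={a.txt, d.txt} staged={b.txt, c.txt, e.txt}
After op 18 (modify c.txt): modified={a.txt, c.txt, d.txt} staged={b.txt, c.txt, e.txt}
After op 19 (git add d.txt): modified={a.txt, c.txt} staged={b.txt, c.txt, d.txt, e.txt}
After op 20 (git add c.txt): modified={a.txt} staged={b.txt, c.txt, d.txt, e.txt}
After op 21 (git add e.txt): modified={a.txt} staged={b.txt, c.txt, d.txt, e.txt}
After op 22 (git reset d.txt): modified={a.txt, d.txt} staged={b.txt, c.txt, e.txt}
After op 23 (modify e.txt): modified={a.txt, d.txt, e.txt} staged={b.txt, c.txt, e.txt}
After op 24 (git reset c.txt): modified={a.txt, c.txt, d.txt, e.txt} staged={b.txt, e.txt}
After op 25 (git reset b.txt): modified={a.txt, b.txt, c.txt, d.txt, e.txt} staged={e.txt}
After op 26 (git add c.txt): modified={a.txt, b.txt, d.txt, e.txt} staged={c.txt, e.txt}
After op 27 (modify c.txt): modified={a.txt, b.txt, c.txt, d.txt, e.txt} staged={c.txt, e.txt}
After op 28 (git add c.txt): modified={a.txt, b.txt, d.txt, e.txt} staged={c.txt, e.txt}
After op 29 (git reset e.txt): modified={a.txt, b.txt, d.txt, e.txt} staged={c.txt}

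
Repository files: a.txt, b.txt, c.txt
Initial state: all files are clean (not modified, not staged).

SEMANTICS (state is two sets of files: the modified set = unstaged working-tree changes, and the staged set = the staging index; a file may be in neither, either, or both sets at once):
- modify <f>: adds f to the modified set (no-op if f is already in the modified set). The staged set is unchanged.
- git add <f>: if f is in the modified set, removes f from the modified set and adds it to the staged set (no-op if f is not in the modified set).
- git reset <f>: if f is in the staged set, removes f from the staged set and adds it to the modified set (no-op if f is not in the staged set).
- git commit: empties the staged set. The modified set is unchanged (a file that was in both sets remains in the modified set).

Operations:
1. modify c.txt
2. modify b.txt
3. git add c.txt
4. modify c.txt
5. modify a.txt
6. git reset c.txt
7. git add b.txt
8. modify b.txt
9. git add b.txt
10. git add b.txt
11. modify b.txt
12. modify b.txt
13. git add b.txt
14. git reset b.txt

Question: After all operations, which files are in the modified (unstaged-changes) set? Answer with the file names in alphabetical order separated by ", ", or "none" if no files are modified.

Answer: a.txt, b.txt, c.txt

Derivation:
After op 1 (modify c.txt): modified={c.txt} staged={none}
After op 2 (modify b.txt): modified={b.txt, c.txt} staged={none}
After op 3 (git add c.txt): modified={b.txt} staged={c.txt}
After op 4 (modify c.txt): modified={b.txt, c.txt} staged={c.txt}
After op 5 (modify a.txt): modified={a.txt, b.txt, c.txt} staged={c.txt}
After op 6 (git reset c.txt): modified={a.txt, b.txt, c.txt} staged={none}
After op 7 (git add b.txt): modified={a.txt, c.txt} staged={b.txt}
After op 8 (modify b.txt): modified={a.txt, b.txt, c.txt} staged={b.txt}
After op 9 (git add b.txt): modified={a.txt, c.txt} staged={b.txt}
After op 10 (git add b.txt): modified={a.txt, c.txt} staged={b.txt}
After op 11 (modify b.txt): modified={a.txt, b.txt, c.txt} staged={b.txt}
After op 12 (modify b.txt): modified={a.txt, b.txt, c.txt} staged={b.txt}
After op 13 (git add b.txt): modified={a.txt, c.txt} staged={b.txt}
After op 14 (git reset b.txt): modified={a.txt, b.txt, c.txt} staged={none}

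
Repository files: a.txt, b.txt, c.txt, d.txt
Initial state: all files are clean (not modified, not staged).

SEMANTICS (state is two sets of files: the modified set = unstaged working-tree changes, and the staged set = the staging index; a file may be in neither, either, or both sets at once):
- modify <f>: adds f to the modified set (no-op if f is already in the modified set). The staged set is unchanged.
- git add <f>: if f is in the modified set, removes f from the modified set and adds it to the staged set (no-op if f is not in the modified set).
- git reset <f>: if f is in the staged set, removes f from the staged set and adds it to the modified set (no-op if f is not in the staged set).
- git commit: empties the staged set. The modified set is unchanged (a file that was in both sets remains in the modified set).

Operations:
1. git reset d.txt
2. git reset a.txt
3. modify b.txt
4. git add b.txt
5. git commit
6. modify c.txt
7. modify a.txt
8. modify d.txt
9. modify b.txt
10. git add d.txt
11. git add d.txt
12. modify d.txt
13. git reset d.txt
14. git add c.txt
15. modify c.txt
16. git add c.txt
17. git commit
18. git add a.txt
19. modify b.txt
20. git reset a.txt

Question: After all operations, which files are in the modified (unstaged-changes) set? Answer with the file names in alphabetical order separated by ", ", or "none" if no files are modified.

After op 1 (git reset d.txt): modified={none} staged={none}
After op 2 (git reset a.txt): modified={none} staged={none}
After op 3 (modify b.txt): modified={b.txt} staged={none}
After op 4 (git add b.txt): modified={none} staged={b.txt}
After op 5 (git commit): modified={none} staged={none}
After op 6 (modify c.txt): modified={c.txt} staged={none}
After op 7 (modify a.txt): modified={a.txt, c.txt} staged={none}
After op 8 (modify d.txt): modified={a.txt, c.txt, d.txt} staged={none}
After op 9 (modify b.txt): modified={a.txt, b.txt, c.txt, d.txt} staged={none}
After op 10 (git add d.txt): modified={a.txt, b.txt, c.txt} staged={d.txt}
After op 11 (git add d.txt): modified={a.txt, b.txt, c.txt} staged={d.txt}
After op 12 (modify d.txt): modified={a.txt, b.txt, c.txt, d.txt} staged={d.txt}
After op 13 (git reset d.txt): modified={a.txt, b.txt, c.txt, d.txt} staged={none}
After op 14 (git add c.txt): modified={a.txt, b.txt, d.txt} staged={c.txt}
After op 15 (modify c.txt): modified={a.txt, b.txt, c.txt, d.txt} staged={c.txt}
After op 16 (git add c.txt): modified={a.txt, b.txt, d.txt} staged={c.txt}
After op 17 (git commit): modified={a.txt, b.txt, d.txt} staged={none}
After op 18 (git add a.txt): modified={b.txt, d.txt} staged={a.txt}
After op 19 (modify b.txt): modified={b.txt, d.txt} staged={a.txt}
After op 20 (git reset a.txt): modified={a.txt, b.txt, d.txt} staged={none}

Answer: a.txt, b.txt, d.txt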